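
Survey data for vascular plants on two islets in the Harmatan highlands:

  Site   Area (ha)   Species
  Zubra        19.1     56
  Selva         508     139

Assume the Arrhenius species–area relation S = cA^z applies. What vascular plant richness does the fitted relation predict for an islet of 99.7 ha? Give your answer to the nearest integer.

z = ln(139/56) / ln(508/19.1) = 0.9091 / 3.2808 = 0.2771
c = 56 / 19.1^0.2771 = 56 / 2.265 = 24.73
S₃ = 24.73 × 99.7^0.2771 = 24.73 × 3.58 ≈ 88.52

89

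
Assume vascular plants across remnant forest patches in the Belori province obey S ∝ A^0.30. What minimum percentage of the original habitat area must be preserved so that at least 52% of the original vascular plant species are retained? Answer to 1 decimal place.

Need (A_new/A_old)^0.3 = 0.52, so A_new/A_old = 0.52^(1/0.3) = 0.52^3.333
ln(A_new/A_old) = ln 0.52 / 0.3 = -0.6539 / 0.3 = -2.1798
A_new/A_old = e^-2.1798 ≈ 0.1131

11.3%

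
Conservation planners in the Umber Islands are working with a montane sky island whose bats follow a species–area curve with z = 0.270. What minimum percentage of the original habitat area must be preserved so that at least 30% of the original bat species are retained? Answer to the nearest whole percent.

1%

Need (A_new/A_old)^0.27 = 0.3, so A_new/A_old = 0.3^(1/0.27) = 0.3^3.704
ln(A_new/A_old) = ln 0.3 / 0.27 = -1.2040 / 0.27 = -4.4592
A_new/A_old = e^-4.4592 ≈ 0.01157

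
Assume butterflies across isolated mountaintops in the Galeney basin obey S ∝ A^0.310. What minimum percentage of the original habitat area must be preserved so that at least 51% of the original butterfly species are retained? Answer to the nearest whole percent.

11%

Need (A_new/A_old)^0.31 = 0.51, so A_new/A_old = 0.51^(1/0.31) = 0.51^3.226
ln(A_new/A_old) = ln 0.51 / 0.31 = -0.6733 / 0.31 = -2.1721
A_new/A_old = e^-2.1721 ≈ 0.1139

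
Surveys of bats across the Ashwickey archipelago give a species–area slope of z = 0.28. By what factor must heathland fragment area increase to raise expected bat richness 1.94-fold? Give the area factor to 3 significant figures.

10.7

(A₂/A₁)^0.28 = 1.94, so A₂/A₁ = 1.94^(1/0.28) = 1.94^3.571
ln(A₂/A₁) = ln 1.94 / 0.28 = 0.6627 / 0.28 = 2.3667
A₂/A₁ = e^2.3667 ≈ 10.66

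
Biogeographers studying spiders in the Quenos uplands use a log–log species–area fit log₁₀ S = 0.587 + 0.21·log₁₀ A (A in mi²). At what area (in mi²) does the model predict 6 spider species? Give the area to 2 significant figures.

6 = 3.864 × A^0.21  ⇒  A^0.21 = 6/3.864 = 1.553
ln A = ln(1.553) / 0.21 = 0.4401 / 0.21 = 2.0959
A = e^2.0959 ≈ 8.133 mi²

8.1 mi²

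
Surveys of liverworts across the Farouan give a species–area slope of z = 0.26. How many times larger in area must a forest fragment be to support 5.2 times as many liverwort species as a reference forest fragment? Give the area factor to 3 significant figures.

(A₂/A₁)^0.26 = 5.2, so A₂/A₁ = 5.2^(1/0.26) = 5.2^3.846
ln(A₂/A₁) = ln 5.2 / 0.26 = 1.6487 / 0.26 = 6.3410
A₂/A₁ = e^6.3410 ≈ 567.4

567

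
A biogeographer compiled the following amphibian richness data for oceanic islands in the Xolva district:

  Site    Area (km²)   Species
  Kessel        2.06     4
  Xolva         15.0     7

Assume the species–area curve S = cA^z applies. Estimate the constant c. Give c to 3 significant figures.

z = ln(S₂/S₁) / ln(A₂/A₁) = ln(7/4) / ln(15/2.06) = 0.5596 / 1.9853 = 0.2819
c = S₁ / A₁^z = 4 / 2.06^0.2819 = 4 / 1.226 = 3.263

3.26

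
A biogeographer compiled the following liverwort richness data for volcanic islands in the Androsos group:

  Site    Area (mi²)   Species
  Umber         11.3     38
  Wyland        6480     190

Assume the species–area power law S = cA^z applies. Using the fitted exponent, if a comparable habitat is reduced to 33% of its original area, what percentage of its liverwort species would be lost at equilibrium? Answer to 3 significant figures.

z = ln(190/38) / ln(6480/11.3) = 1.6094 / 6.3517 = 0.2534
S_new/S_old = (A_new/A_old)^z = 0.33^0.2534 = exp(0.2534 × -1.1087) = 0.7551
Fraction lost = 1 − 0.7551 = 0.2449

24.5%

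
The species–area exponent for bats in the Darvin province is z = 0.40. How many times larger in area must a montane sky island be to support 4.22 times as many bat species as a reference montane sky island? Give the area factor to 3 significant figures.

(A₂/A₁)^0.4 = 4.22, so A₂/A₁ = 4.22^(1/0.4) = 4.22^2.5
ln(A₂/A₁) = ln 4.22 / 0.4 = 1.4398 / 0.4 = 3.5996
A₂/A₁ = e^3.5996 ≈ 36.58

36.6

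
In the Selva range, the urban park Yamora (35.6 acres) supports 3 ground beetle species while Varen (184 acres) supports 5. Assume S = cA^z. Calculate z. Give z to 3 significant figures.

Taking logs: ln S = ln c + z ln A, so z = (ln S₂ − ln S₁)/(ln A₂ − ln A₁).
z = ln(5/3) / ln(184/35.6) = ln(1.667) / ln(5.169) = 0.5108 / 1.6426 = 0.3110

0.311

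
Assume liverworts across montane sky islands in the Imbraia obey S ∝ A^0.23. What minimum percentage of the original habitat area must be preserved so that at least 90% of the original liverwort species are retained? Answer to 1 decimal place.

63.2%

Need (A_new/A_old)^0.23 = 0.9, so A_new/A_old = 0.9^(1/0.23) = 0.9^4.348
ln(A_new/A_old) = ln 0.9 / 0.23 = -0.1054 / 0.23 = -0.4581
A_new/A_old = e^-0.4581 ≈ 0.6325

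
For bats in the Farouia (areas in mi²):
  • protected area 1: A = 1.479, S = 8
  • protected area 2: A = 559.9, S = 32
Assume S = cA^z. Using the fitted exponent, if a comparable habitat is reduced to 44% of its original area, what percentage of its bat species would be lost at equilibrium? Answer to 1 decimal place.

z = ln(32/8) / ln(559.9/1.479) = 1.3863 / 5.9364 = 0.2335
S_new/S_old = (A_new/A_old)^z = 0.44^0.2335 = exp(0.2335 × -0.8210) = 0.8255
Fraction lost = 1 − 0.8255 = 0.1745

17.4%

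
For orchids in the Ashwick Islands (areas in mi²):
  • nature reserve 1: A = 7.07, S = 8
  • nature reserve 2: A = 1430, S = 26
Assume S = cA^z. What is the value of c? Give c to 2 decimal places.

5.18

z = ln(S₂/S₁) / ln(A₂/A₁) = ln(26/8) / ln(1430/7.07) = 1.1787 / 5.3096 = 0.2220
c = S₁ / A₁^z = 8 / 7.07^0.2220 = 8 / 1.544 = 5.182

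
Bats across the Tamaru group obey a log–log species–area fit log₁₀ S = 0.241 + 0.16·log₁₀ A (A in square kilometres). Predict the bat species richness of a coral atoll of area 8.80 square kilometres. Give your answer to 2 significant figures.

S = 1.742 × 8.8^0.16
ln S = ln 1.742 + 0.16 × ln 8.8 = 0.5549 + 0.16 × 2.1748 = 0.9029
S = e^0.9029 ≈ 2.467

2.5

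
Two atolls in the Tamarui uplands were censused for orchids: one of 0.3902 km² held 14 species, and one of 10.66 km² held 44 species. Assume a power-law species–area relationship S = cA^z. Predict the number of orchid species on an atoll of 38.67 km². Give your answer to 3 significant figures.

68.7

z = ln(44/14) / ln(10.66/0.3902) = 1.1451 / 3.3076 = 0.3462
c = 14 / 0.3902^0.3462 = 14 / 0.7219 = 19.39
S₃ = 19.39 × 38.67^0.3462 = 19.39 × 3.545 ≈ 68.74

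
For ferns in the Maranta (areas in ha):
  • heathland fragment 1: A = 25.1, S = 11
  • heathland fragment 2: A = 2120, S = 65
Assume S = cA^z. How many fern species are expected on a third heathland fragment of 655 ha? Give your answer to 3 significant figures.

z = ln(65/11) / ln(2120/25.1) = 1.7765 / 4.4363 = 0.4004
c = 11 / 25.1^0.4004 = 11 / 3.635 = 3.026
S₃ = 3.026 × 655^0.4004 = 3.026 × 13.42 ≈ 40.61

40.6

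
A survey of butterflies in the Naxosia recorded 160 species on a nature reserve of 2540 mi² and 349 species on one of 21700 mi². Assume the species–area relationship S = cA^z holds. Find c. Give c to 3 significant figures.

9.25

z = ln(S₂/S₁) / ln(A₂/A₁) = ln(349/160) / ln(21700/2540) = 0.7799 / 2.1451 = 0.3636
c = S₁ / A₁^z = 160 / 2540^0.3636 = 160 / 17.29 = 9.252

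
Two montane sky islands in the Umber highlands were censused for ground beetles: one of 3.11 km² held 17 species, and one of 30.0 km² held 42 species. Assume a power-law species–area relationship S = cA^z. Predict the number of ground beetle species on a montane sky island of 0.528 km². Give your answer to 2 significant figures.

z = ln(42/17) / ln(30/3.11) = 0.9045 / 2.2666 = 0.3990
c = 17 / 3.11^0.3990 = 17 / 1.573 = 10.81
S₃ = 10.81 × 0.528^0.3990 = 10.81 × 0.775 ≈ 8.378

8.4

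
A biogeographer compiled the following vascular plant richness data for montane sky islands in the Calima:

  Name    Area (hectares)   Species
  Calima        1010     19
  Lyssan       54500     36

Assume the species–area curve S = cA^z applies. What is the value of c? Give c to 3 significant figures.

6.27

z = ln(S₂/S₁) / ln(A₂/A₁) = ln(36/19) / ln(54500/1010) = 0.6391 / 3.9883 = 0.1602
c = S₁ / A₁^z = 19 / 1010^0.1602 = 19 / 3.03 = 6.271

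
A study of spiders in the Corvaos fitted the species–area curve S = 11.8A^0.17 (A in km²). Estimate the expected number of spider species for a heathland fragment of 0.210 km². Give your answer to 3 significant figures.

9.05

S = 11.8 × 0.21^0.17 = 11.8 × 0.767 ≈ 9.05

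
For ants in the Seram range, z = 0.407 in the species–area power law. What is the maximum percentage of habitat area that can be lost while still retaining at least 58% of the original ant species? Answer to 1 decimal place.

Need (A_new/A_old)^0.407 = 0.58, so A_new/A_old = 0.58^(1/0.407) = 0.58^2.457
ln(A_new/A_old) = ln 0.58 / 0.407 = -0.5447 / 0.407 = -1.3384
A_new/A_old = e^-1.3384 ≈ 0.2623
Fraction that can be lost = 1 − 0.2623 = 0.7377

73.8%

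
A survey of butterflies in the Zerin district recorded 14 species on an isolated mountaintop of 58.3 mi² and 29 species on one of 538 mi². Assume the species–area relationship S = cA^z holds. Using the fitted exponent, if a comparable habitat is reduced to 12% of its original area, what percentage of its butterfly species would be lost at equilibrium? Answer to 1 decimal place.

z = ln(29/14) / ln(538/58.3) = 0.7282 / 2.2223 = 0.3277
S_new/S_old = (A_new/A_old)^z = 0.12^0.3277 = exp(0.3277 × -2.1203) = 0.4992
Fraction lost = 1 − 0.4992 = 0.5008

50.1%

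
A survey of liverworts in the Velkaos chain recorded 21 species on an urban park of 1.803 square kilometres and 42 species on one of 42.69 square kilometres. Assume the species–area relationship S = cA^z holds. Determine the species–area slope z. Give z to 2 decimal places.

Taking logs: ln S = ln c + z ln A, so z = (ln S₂ − ln S₁)/(ln A₂ − ln A₁).
z = ln(42/21) / ln(42.69/1.803) = ln(2) / ln(23.68) = 0.6931 / 3.1645 = 0.2190

0.22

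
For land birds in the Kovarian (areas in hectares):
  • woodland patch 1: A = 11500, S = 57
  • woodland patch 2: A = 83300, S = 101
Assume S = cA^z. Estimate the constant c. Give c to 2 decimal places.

z = ln(S₂/S₁) / ln(A₂/A₁) = ln(101/57) / ln(83300/11500) = 0.5721 / 1.9801 = 0.2889
c = S₁ / A₁^z = 57 / 11500^0.2889 = 57 / 14.9 = 3.826

3.83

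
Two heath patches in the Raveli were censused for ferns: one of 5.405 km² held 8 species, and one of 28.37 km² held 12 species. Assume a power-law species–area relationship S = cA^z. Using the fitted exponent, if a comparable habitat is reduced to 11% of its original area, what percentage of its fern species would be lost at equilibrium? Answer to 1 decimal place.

z = ln(12/8) / ln(28.37/5.405) = 0.4055 / 1.6580 = 0.2445
S_new/S_old = (A_new/A_old)^z = 0.11^0.2445 = exp(0.2445 × -2.2073) = 0.5829
Fraction lost = 1 − 0.5829 = 0.4171

41.7%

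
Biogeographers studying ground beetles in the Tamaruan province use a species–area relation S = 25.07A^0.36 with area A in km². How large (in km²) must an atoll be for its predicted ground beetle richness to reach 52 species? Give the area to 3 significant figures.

52 = 25.07 × A^0.36  ⇒  A^0.36 = 52/25.07 = 2.074
ln A = ln(2.074) / 0.36 = 0.7296 / 0.36 = 2.0266
A = e^2.0266 ≈ 7.588 km²

7.59 km²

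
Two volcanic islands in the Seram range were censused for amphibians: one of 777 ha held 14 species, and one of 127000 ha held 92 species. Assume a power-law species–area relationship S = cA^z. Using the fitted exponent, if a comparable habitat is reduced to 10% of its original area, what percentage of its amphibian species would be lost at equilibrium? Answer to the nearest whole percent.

57%

z = ln(92/14) / ln(127000/777) = 1.8827 / 5.0965 = 0.3694
S_new/S_old = (A_new/A_old)^z = 0.1^0.3694 = exp(0.3694 × -2.3026) = 0.4272
Fraction lost = 1 − 0.4272 = 0.5728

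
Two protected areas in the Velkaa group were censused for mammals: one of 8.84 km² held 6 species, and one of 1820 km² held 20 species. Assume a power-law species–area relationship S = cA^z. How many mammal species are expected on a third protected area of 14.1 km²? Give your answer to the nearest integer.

7

z = ln(20/6) / ln(1820/8.84) = 1.2040 / 5.3273 = 0.2260
c = 6 / 8.84^0.2260 = 6 / 1.636 = 3.667
S₃ = 3.667 × 14.1^0.2260 = 3.667 × 1.819 ≈ 6.668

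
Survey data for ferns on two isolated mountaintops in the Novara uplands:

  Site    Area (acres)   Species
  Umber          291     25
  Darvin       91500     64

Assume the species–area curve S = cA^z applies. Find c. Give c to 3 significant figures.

z = ln(S₂/S₁) / ln(A₂/A₁) = ln(64/25) / ln(91500/291) = 0.9400 / 5.7508 = 0.1635
c = S₁ / A₁^z = 25 / 291^0.1635 = 25 / 2.528 = 9.89

9.89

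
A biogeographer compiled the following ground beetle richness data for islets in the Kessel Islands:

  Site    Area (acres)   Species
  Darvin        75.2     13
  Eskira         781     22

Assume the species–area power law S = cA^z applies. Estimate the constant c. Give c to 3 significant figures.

4.92

z = ln(S₂/S₁) / ln(A₂/A₁) = ln(22/13) / ln(781/75.2) = 0.5261 / 2.3404 = 0.2248
c = S₁ / A₁^z = 13 / 75.2^0.2248 = 13 / 2.641 = 4.923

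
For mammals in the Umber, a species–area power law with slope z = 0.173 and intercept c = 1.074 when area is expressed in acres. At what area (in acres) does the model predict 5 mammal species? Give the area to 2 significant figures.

5 = 1.074 × A^0.173  ⇒  A^0.173 = 5/1.074 = 4.655
ln A = ln(4.655) / 0.173 = 1.5380 / 0.173 = 8.8905
A = e^8.8905 ≈ 7262 acres

7300 acres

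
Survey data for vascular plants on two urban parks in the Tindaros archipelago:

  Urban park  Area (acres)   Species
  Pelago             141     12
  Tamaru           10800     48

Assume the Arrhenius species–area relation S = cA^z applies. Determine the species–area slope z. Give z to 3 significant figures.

0.320

Taking logs: ln S = ln c + z ln A, so z = (ln S₂ − ln S₁)/(ln A₂ − ln A₁).
z = ln(48/12) / ln(10800/141) = ln(4) / ln(76.6) = 1.3863 / 4.3385 = 0.3195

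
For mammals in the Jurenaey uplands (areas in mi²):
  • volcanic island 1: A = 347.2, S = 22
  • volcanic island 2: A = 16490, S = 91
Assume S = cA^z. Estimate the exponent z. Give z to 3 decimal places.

Taking logs: ln S = ln c + z ln A, so z = (ln S₂ − ln S₁)/(ln A₂ − ln A₁).
z = ln(91/22) / ln(16490/347.2) = ln(4.136) / ln(47.49) = 1.4198 / 3.8606 = 0.3678

0.368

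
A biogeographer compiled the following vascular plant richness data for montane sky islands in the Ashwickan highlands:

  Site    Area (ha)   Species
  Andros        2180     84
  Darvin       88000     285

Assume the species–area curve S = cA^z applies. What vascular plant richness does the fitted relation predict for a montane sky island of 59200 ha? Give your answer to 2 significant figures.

250

z = ln(285/84) / ln(88000/2180) = 1.2217 / 3.6980 = 0.3304
c = 84 / 2180^0.3304 = 84 / 12.67 = 6.628
S₃ = 6.628 × 59200^0.3304 = 6.628 × 37.72 ≈ 250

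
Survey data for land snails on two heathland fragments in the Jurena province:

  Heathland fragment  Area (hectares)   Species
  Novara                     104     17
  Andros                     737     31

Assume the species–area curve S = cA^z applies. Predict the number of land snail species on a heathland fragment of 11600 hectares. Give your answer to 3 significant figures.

z = ln(31/17) / ln(737/104) = 0.6008 / 1.9582 = 0.3068
c = 17 / 104^0.3068 = 17 / 4.157 = 4.089
S₃ = 4.089 × 11600^0.3068 = 4.089 × 17.66 ≈ 72.21

72.2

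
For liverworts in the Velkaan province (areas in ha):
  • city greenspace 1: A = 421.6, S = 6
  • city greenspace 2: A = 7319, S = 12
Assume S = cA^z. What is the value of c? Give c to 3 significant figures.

1.38

z = ln(S₂/S₁) / ln(A₂/A₁) = ln(12/6) / ln(7319/421.6) = 0.6931 / 2.8542 = 0.2429
c = S₁ / A₁^z = 6 / 421.6^0.2429 = 6 / 4.34 = 1.383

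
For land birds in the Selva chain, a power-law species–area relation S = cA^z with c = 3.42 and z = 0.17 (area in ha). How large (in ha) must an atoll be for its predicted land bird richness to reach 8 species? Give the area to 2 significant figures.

150 ha

8 = 3.42 × A^0.17  ⇒  A^0.17 = 8/3.42 = 2.339
ln A = ln(2.339) / 0.17 = 0.8498 / 0.17 = 4.9988
A = e^4.9988 ≈ 148.2 ha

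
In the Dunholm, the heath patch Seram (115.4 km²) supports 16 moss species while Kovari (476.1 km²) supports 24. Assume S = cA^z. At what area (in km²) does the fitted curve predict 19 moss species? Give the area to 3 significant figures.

210 km²

z = ln(24/16) / ln(476.1/115.4) = 0.4055 / 1.4172 = 0.2861
c = 16 / 115.4^0.2861 = 16 / 3.89 = 4.113
A = (19/4.113)^(1/0.2861) ⇒ ln A = ln(4.62)/0.2861 = 5.3491
A = e^5.3491 ≈ 210.4 km²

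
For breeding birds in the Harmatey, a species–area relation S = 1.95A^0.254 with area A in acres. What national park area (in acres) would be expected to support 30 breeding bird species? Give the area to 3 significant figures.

30 = 1.95 × A^0.254  ⇒  A^0.254 = 30/1.95 = 15.38
ln A = ln(15.38) / 0.254 = 2.7334 / 0.254 = 10.7613
A = e^10.7613 ≈ 47160 acres

47200 acres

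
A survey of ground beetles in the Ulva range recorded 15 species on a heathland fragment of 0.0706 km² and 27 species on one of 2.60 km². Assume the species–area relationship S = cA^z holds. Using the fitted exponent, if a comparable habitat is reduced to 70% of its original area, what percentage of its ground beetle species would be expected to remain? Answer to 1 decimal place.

z = ln(27/15) / ln(2.6/0.0706) = 0.5878 / 3.6062 = 0.1630
S_new/S_old = (A_new/A_old)^z = 0.7^0.1630 = exp(0.1630 × -0.3567) = 0.9435

94.4%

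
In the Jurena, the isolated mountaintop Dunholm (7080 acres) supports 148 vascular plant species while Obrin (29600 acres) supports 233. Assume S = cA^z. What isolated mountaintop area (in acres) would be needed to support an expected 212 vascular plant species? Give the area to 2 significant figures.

z = ln(233/148) / ln(29600/7080) = 0.4538 / 1.4305 = 0.3172
c = 148 / 7080^0.3172 = 148 / 16.65 = 8.889
A = (212/8.889)^(1/0.3172) ⇒ ln A = ln(23.85)/0.3172 = 9.9978
A = e^9.9978 ≈ 21978 acres

22000 acres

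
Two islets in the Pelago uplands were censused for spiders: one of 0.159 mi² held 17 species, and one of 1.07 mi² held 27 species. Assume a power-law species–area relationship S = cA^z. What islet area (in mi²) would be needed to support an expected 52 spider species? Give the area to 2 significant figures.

z = ln(27/17) / ln(1.07/0.159) = 0.4626 / 1.9065 = 0.2427
c = 17 / 0.159^0.2427 = 17 / 0.6401 = 26.56
A = (52/26.56)^(1/0.2427) ⇒ ln A = ln(1.958)/0.2427 = 2.7686
A = e^2.7686 ≈ 15.94 mi²

16 mi²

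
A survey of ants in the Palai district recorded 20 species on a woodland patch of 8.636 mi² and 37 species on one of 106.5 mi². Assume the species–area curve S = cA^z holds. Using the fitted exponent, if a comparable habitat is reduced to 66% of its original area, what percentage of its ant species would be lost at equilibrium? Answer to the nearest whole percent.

10%

z = ln(37/20) / ln(106.5/8.636) = 0.6152 / 2.5122 = 0.2449
S_new/S_old = (A_new/A_old)^z = 0.66^0.2449 = exp(0.2449 × -0.4155) = 0.9033
Fraction lost = 1 − 0.9033 = 0.09675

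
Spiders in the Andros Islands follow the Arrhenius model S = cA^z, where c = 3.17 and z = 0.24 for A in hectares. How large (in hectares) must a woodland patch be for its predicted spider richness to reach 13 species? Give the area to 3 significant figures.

13 = 3.17 × A^0.24  ⇒  A^0.24 = 13/3.17 = 4.101
ln A = ln(4.101) / 0.24 = 1.4112 / 0.24 = 5.8801
A = e^5.8801 ≈ 357.8 hectares

358 hectares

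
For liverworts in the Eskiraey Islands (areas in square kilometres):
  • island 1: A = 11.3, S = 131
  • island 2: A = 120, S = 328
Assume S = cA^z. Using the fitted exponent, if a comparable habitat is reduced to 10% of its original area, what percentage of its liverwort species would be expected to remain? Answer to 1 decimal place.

z = ln(328/131) / ln(120/11.3) = 0.9178 / 2.3627 = 0.3885
S_new/S_old = (A_new/A_old)^z = 0.1^0.3885 = exp(0.3885 × -2.3026) = 0.4088

40.9%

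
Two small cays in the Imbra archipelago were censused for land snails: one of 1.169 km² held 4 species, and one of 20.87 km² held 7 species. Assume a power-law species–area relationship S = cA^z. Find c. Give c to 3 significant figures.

3.88

z = ln(S₂/S₁) / ln(A₂/A₁) = ln(7/4) / ln(20.87/1.169) = 0.5596 / 2.8822 = 0.1942
c = S₁ / A₁^z = 4 / 1.169^0.1942 = 4 / 1.031 = 3.881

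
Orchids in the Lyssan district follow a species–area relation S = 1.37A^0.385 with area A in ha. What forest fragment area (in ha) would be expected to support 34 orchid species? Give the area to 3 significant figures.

4200 ha

34 = 1.37 × A^0.385  ⇒  A^0.385 = 34/1.37 = 24.82
ln A = ln(24.82) / 0.385 = 3.2115 / 0.385 = 8.3417
A = e^8.3417 ≈ 4195 ha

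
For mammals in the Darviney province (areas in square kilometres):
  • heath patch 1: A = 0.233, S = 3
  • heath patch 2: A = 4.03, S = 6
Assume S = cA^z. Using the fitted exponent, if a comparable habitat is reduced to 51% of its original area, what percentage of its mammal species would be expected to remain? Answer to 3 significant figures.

84.9%

z = ln(6/3) / ln(4.03/0.233) = 0.6931 / 2.8505 = 0.2432
S_new/S_old = (A_new/A_old)^z = 0.51^0.2432 = exp(0.2432 × -0.6733) = 0.849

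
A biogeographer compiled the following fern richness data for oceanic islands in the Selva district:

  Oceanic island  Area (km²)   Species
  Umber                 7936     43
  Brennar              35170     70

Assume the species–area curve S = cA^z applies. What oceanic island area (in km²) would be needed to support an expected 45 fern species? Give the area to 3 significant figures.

9120 km²

z = ln(70/43) / ln(35170/7936) = 0.4873 / 1.4888 = 0.3273
c = 43 / 7936^0.3273 = 43 / 18.9 = 2.276
A = (45/2.276)^(1/0.3273) ⇒ ln A = ln(19.78)/0.3273 = 9.1181
A = e^9.1181 ≈ 9119 km²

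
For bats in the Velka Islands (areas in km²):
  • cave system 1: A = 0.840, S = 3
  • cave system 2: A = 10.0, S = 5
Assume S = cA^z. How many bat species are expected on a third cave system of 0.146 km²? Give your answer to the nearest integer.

2

z = ln(5/3) / ln(10/0.84) = 0.5108 / 2.4769 = 0.2062
c = 3 / 0.84^0.2062 = 3 / 0.9647 = 3.11
S₃ = 3.11 × 0.146^0.2062 = 3.11 × 0.6725 ≈ 2.091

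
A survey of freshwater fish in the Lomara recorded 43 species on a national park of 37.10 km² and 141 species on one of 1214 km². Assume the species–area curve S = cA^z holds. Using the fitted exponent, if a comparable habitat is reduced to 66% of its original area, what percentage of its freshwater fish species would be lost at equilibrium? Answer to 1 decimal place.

z = ln(141/43) / ln(1214/37.1) = 1.1876 / 3.4881 = 0.3405
S_new/S_old = (A_new/A_old)^z = 0.66^0.3405 = exp(0.3405 × -0.4155) = 0.8681
Fraction lost = 1 − 0.8681 = 0.1319

13.2%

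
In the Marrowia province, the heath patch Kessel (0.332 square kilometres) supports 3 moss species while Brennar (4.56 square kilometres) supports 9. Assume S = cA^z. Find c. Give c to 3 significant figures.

4.76

z = ln(S₂/S₁) / ln(A₂/A₁) = ln(9/3) / ln(4.56/0.332) = 1.0986 / 2.6199 = 0.4193
c = S₁ / A₁^z = 3 / 0.332^0.4193 = 3 / 0.6298 = 4.763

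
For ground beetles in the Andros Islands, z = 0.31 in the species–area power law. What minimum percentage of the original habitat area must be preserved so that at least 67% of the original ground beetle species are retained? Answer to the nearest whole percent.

Need (A_new/A_old)^0.31 = 0.67, so A_new/A_old = 0.67^(1/0.31) = 0.67^3.226
ln(A_new/A_old) = ln 0.67 / 0.31 = -0.4005 / 0.31 = -1.2919
A_new/A_old = e^-1.2919 ≈ 0.2748

27%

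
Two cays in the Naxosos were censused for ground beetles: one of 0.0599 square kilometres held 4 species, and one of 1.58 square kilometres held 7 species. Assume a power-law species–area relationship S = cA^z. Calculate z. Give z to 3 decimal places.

Taking logs: ln S = ln c + z ln A, so z = (ln S₂ − ln S₁)/(ln A₂ − ln A₁).
z = ln(7/4) / ln(1.58/0.0599) = ln(1.75) / ln(26.38) = 0.5596 / 3.2725 = 0.1710

0.171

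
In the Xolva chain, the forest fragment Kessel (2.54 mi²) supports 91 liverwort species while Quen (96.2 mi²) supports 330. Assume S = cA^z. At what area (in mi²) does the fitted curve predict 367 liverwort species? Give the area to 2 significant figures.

130 mi²

z = ln(330/91) / ln(96.2/2.54) = 1.2882 / 3.6343 = 0.3545
c = 91 / 2.54^0.3545 = 91 / 1.392 = 65.39
A = (367/65.39)^(1/0.3545) ⇒ ln A = ln(5.612)/0.3545 = 4.8662
A = e^4.8662 ≈ 129.8 mi²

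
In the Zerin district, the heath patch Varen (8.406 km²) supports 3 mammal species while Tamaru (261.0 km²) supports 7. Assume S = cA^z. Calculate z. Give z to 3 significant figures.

0.247

Taking logs: ln S = ln c + z ln A, so z = (ln S₂ − ln S₁)/(ln A₂ − ln A₁).
z = ln(7/3) / ln(261/8.406) = ln(2.333) / ln(31.05) = 0.8473 / 3.4356 = 0.2466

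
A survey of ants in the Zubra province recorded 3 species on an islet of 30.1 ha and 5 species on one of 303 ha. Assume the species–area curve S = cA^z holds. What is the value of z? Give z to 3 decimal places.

0.221

Taking logs: ln S = ln c + z ln A, so z = (ln S₂ − ln S₁)/(ln A₂ − ln A₁).
z = ln(5/3) / ln(303/30.1) = ln(1.667) / ln(10.07) = 0.5108 / 2.3092 = 0.2212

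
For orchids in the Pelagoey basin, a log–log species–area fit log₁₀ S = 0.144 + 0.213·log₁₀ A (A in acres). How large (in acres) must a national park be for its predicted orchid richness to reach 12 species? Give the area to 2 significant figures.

25000 acres

12 = 1.393 × A^0.213  ⇒  A^0.213 = 12/1.393 = 8.614
ln A = ln(8.614) / 0.213 = 2.1533 / 0.213 = 10.1096
A = e^10.1096 ≈ 24577 acres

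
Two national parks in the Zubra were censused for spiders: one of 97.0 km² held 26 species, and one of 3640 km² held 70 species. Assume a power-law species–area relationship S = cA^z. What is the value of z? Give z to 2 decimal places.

Taking logs: ln S = ln c + z ln A, so z = (ln S₂ − ln S₁)/(ln A₂ − ln A₁).
z = ln(70/26) / ln(3640/97) = ln(2.692) / ln(37.53) = 0.9904 / 3.6250 = 0.2732

0.27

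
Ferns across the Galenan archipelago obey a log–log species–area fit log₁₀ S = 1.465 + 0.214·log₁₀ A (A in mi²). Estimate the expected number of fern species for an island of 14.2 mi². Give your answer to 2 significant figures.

S = 29.17 × 14.2^0.214 = 29.17 × 1.764 ≈ 51.47

51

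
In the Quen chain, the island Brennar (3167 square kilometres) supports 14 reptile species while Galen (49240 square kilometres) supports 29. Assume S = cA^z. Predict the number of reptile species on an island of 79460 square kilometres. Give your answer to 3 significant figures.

z = ln(29/14) / ln(49240/3167) = 0.7282 / 2.7439 = 0.2654
c = 14 / 3167^0.2654 = 14 / 8.493 = 1.648
S₃ = 1.648 × 79460^0.2654 = 1.648 × 19.98 ≈ 32.93

32.9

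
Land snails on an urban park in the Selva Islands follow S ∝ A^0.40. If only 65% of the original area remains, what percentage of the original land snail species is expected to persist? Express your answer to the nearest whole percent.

84%

S_new/S_old = (A_new/A_old)^z = 0.65^0.4
= exp(0.4 × ln 0.65) = exp(0.4 × -0.4308) = exp(-0.1723) ≈ 0.8417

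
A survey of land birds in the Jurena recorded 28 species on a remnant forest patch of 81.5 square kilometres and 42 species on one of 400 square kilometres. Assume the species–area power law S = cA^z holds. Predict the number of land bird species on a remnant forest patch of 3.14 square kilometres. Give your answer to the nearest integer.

z = ln(42/28) / ln(400/81.5) = 0.4055 / 1.5909 = 0.2549
c = 28 / 81.5^0.2549 = 28 / 3.07 = 9.121
S₃ = 9.121 × 3.14^0.2549 = 9.121 × 1.339 ≈ 12.21

12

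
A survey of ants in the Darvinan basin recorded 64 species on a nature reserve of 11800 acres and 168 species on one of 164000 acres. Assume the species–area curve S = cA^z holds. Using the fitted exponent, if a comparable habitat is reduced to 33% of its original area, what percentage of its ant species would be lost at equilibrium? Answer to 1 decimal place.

z = ln(168/64) / ln(164000/11800) = 0.9651 / 2.6318 = 0.3667
S_new/S_old = (A_new/A_old)^z = 0.33^0.3667 = exp(0.3667 × -1.1087) = 0.6659
Fraction lost = 1 − 0.6659 = 0.3341

33.4%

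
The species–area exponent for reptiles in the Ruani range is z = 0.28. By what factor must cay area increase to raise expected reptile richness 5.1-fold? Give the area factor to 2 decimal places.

(A₂/A₁)^0.28 = 5.1, so A₂/A₁ = 5.1^(1/0.28) = 5.1^3.571
ln(A₂/A₁) = ln 5.1 / 0.28 = 1.6292 / 0.28 = 5.8187
A₂/A₁ = e^5.8187 ≈ 336.5

336.54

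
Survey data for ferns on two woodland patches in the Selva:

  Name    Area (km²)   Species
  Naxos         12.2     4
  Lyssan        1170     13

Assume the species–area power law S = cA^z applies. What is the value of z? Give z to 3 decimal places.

Taking logs: ln S = ln c + z ln A, so z = (ln S₂ − ln S₁)/(ln A₂ − ln A₁).
z = ln(13/4) / ln(1170/12.2) = ln(3.25) / ln(95.9) = 1.1787 / 4.5633 = 0.2583

0.258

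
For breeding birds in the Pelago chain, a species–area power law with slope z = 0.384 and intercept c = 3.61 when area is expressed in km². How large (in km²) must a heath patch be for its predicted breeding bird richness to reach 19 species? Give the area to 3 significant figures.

19 = 3.61 × A^0.384  ⇒  A^0.384 = 19/3.61 = 5.263
ln A = ln(5.263) / 0.384 = 1.6607 / 0.384 = 4.3248
A = e^4.3248 ≈ 75.55 km²

75.6 km²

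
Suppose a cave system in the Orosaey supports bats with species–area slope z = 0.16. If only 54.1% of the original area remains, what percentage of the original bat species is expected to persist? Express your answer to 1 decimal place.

90.6%

S_new/S_old = (A_new/A_old)^z = 0.541^0.16
= exp(0.16 × ln 0.541) = exp(0.16 × -0.6143) = exp(-0.0983) ≈ 0.9064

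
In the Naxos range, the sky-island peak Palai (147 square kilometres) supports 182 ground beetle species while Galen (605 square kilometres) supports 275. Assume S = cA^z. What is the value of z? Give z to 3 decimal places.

0.292

Taking logs: ln S = ln c + z ln A, so z = (ln S₂ − ln S₁)/(ln A₂ − ln A₁).
z = ln(275/182) / ln(605/147) = ln(1.511) / ln(4.116) = 0.4128 / 1.4148 = 0.2917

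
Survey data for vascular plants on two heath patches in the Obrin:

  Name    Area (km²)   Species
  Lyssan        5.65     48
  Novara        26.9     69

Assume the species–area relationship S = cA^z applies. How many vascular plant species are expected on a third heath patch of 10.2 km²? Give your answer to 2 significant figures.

z = ln(69/48) / ln(26.9/5.65) = 0.3629 / 1.5605 = 0.2326
c = 48 / 5.65^0.2326 = 48 / 1.496 = 32.09
S₃ = 32.09 × 10.2^0.2326 = 32.09 × 1.716 ≈ 55.07

55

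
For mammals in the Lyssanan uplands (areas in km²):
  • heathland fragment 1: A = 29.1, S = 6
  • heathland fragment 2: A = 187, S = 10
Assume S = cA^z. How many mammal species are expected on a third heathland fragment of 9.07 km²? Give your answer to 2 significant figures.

4.4

z = ln(10/6) / ln(187/29.1) = 0.5108 / 1.8604 = 0.2746
c = 6 / 29.1^0.2746 = 6 / 2.523 = 2.378
S₃ = 2.378 × 9.07^0.2746 = 2.378 × 1.832 ≈ 4.356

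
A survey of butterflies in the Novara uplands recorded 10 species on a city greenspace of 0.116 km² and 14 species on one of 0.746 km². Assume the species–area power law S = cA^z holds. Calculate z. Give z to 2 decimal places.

0.18

Taking logs: ln S = ln c + z ln A, so z = (ln S₂ − ln S₁)/(ln A₂ − ln A₁).
z = ln(14/10) / ln(0.746/0.116) = ln(1.4) / ln(6.431) = 0.3365 / 1.8611 = 0.1808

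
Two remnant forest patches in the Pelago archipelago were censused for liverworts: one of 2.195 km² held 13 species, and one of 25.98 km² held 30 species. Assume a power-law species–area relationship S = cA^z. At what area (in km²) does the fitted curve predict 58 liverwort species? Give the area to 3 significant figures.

182 km²

z = ln(30/13) / ln(25.98/2.195) = 0.8362 / 2.4711 = 0.3384
c = 13 / 2.195^0.3384 = 13 / 1.305 = 9.963
A = (58/9.963)^(1/0.3384) ⇒ ln A = ln(5.821)/0.3384 = 5.2054
A = e^5.2054 ≈ 182.3 km²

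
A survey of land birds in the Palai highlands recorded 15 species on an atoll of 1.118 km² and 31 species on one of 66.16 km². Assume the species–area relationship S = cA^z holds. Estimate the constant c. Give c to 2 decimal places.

z = ln(S₂/S₁) / ln(A₂/A₁) = ln(31/15) / ln(66.16/1.118) = 0.7259 / 4.0805 = 0.1779
c = S₁ / A₁^z = 15 / 1.118^0.1779 = 15 / 1.02 = 14.71

14.71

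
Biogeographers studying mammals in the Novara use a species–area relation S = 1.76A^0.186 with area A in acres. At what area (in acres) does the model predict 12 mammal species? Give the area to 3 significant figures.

12 = 1.76 × A^0.186  ⇒  A^0.186 = 12/1.76 = 6.818
ln A = ln(6.818) / 0.186 = 1.9196 / 0.186 = 10.3204
A = e^10.3204 ≈ 30345 acres

30300 acres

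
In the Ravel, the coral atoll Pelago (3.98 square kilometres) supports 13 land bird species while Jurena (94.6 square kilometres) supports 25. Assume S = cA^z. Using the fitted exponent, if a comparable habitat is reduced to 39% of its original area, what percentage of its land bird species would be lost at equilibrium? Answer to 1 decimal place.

z = ln(25/13) / ln(94.6/3.98) = 0.6539 / 3.1684 = 0.2064
S_new/S_old = (A_new/A_old)^z = 0.39^0.2064 = exp(0.2064 × -0.9416) = 0.8234
Fraction lost = 1 − 0.8234 = 0.1766

17.7%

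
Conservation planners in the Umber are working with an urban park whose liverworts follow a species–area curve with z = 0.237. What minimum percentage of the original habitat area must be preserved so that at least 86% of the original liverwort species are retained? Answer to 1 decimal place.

Need (A_new/A_old)^0.237 = 0.86, so A_new/A_old = 0.86^(1/0.237) = 0.86^4.219
ln(A_new/A_old) = ln 0.86 / 0.237 = -0.1508 / 0.237 = -0.6364
A_new/A_old = e^-0.6364 ≈ 0.5292

52.9%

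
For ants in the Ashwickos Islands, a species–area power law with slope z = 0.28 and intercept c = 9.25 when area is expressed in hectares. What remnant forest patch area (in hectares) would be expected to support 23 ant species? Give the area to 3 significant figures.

25.9 hectares

23 = 9.25 × A^0.28  ⇒  A^0.28 = 23/9.25 = 2.486
ln A = ln(2.486) / 0.28 = 0.9109 / 0.28 = 3.2531
A = e^3.2531 ≈ 25.87 hectares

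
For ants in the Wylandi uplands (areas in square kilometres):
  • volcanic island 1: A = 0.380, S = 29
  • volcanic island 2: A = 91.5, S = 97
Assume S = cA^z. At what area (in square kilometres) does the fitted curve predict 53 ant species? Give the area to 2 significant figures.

z = ln(97/29) / ln(91.5/0.38) = 1.2074 / 5.4839 = 0.2202
c = 29 / 0.38^0.2202 = 29 / 0.8081 = 35.89
A = (53/35.89)^(1/0.2202) ⇒ ln A = ln(1.477)/0.2202 = 1.7711
A = e^1.7711 ≈ 5.878 square kilometres

5.9 square kilometres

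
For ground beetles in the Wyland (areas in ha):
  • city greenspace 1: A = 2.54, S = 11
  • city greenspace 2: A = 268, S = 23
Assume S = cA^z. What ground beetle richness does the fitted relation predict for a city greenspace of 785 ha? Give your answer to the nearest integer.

z = ln(23/11) / ln(268/2.54) = 0.7376 / 4.6588 = 0.1583
c = 11 / 2.54^0.1583 = 11 / 1.159 = 9.491
S₃ = 9.491 × 785^0.1583 = 9.491 × 2.873 ≈ 27.27

27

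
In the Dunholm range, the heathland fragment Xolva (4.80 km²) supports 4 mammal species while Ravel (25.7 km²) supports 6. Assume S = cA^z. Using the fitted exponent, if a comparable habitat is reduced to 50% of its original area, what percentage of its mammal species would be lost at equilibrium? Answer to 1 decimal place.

15.4%

z = ln(6/4) / ln(25.7/4.8) = 0.4055 / 1.6779 = 0.2417
S_new/S_old = (A_new/A_old)^z = 0.5^0.2417 = exp(0.2417 × -0.6931) = 0.8458
Fraction lost = 1 − 0.8458 = 0.1542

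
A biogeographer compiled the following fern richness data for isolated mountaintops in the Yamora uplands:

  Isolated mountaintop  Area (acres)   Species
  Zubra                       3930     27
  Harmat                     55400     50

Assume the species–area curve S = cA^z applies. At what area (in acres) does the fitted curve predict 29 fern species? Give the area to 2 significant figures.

z = ln(50/27) / ln(55400/3930) = 0.6162 / 2.6459 = 0.2329
c = 27 / 3930^0.2329 = 27 / 6.872 = 3.929
A = (29/3.929)^(1/0.2329) ⇒ ln A = ln(7.381)/0.2329 = 8.5832
A = e^8.5832 ≈ 5341 acres

5300 acres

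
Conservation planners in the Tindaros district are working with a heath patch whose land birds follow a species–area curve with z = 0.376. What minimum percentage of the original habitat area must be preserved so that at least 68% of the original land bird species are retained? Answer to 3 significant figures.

Need (A_new/A_old)^0.376 = 0.68, so A_new/A_old = 0.68^(1/0.376) = 0.68^2.66
ln(A_new/A_old) = ln 0.68 / 0.376 = -0.3857 / 0.376 = -1.0257
A_new/A_old = e^-1.0257 ≈ 0.3585

35.9%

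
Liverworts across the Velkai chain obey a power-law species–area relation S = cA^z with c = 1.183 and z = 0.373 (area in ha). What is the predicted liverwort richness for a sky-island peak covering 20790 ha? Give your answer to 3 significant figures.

48.3

S = 1.183 × 20790^0.373 = 1.183 × 40.79 ≈ 48.26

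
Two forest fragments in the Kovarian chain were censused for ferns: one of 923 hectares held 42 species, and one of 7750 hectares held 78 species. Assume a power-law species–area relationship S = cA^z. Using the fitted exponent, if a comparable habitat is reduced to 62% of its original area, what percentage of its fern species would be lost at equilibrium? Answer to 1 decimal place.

13.0%

z = ln(78/42) / ln(7750/923) = 0.6190 / 2.1278 = 0.2909
S_new/S_old = (A_new/A_old)^z = 0.62^0.2909 = exp(0.2909 × -0.4780) = 0.8702
Fraction lost = 1 − 0.8702 = 0.1298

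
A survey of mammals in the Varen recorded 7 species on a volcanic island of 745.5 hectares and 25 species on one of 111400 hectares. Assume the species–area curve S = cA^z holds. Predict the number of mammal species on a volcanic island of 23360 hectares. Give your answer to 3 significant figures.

z = ln(25/7) / ln(111400/745.5) = 1.2730 / 5.0068 = 0.2542
c = 7 / 745.5^0.2542 = 7 / 5.374 = 1.303
S₃ = 1.303 × 23360^0.2542 = 1.303 × 12.9 ≈ 16.81

16.8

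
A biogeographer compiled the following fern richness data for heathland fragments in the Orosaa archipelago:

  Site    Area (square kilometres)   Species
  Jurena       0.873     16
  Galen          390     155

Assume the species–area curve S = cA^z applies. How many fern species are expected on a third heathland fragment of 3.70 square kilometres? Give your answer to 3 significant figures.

z = ln(155/16) / ln(390/0.873) = 2.2708 / 6.1020 = 0.3721
c = 16 / 0.873^0.3721 = 16 / 0.9507 = 16.83
S₃ = 16.83 × 3.7^0.3721 = 16.83 × 1.627 ≈ 27.39

27.4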